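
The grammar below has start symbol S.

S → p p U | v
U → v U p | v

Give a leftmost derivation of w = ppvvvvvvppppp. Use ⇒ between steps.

S ⇒ ppU ⇒ ppvUp ⇒ ppvvUpp ⇒ ppvvvUppp ⇒ ppvvvvUpppp ⇒ ppvvvvvUppppp ⇒ ppvvvvvvppppp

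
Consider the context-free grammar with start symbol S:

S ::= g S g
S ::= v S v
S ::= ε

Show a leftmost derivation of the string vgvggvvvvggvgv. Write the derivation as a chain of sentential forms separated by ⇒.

S ⇒ vSv ⇒ vgSgv ⇒ vgvSvgv ⇒ vgvgSgvgv ⇒ vgvggSggvgv ⇒ vgvggvSvggvgv ⇒ vgvggvvSvvggvgv ⇒ vgvggvvvvggvgv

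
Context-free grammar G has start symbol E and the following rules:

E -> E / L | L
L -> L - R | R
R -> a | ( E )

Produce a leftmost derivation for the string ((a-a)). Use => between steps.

E => L   [E -> L]
L => R   [L -> R]
R => (E)   [R -> ( E )]
(E) => (L)   [E -> L]
(L) => (R)   [L -> R]
(R) => ((E))   [R -> ( E )]
((E)) => ((L))   [E -> L]
((L)) => ((L-R))   [L -> L - R]
((L-R)) => ((R-R))   [L -> R]
((R-R)) => ((a-R))   [R -> a]
((a-R)) => ((a-a))   [R -> a]

E => L => R => (E) => (L) => (R) => ((E)) => ((L)) => ((L-R)) => ((R-R)) => ((a-R)) => ((a-a))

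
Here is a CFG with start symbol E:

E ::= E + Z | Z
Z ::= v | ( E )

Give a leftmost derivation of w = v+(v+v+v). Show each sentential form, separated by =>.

E=>E+Z=>Z+Z=>v+Z=>v+(E)=>v+(E+Z)=>v+(E+Z+Z)=>v+(Z+Z+Z)=>v+(v+Z+Z)=>v+(v+v+Z)=>v+(v+v+v)

E => E+Z   [E ::= E + Z]
E+Z => Z+Z   [E ::= Z]
Z+Z => v+Z   [Z ::= v]
v+Z => v+(E)   [Z ::= ( E )]
v+(E) => v+(E+Z)   [E ::= E + Z]
v+(E+Z) => v+(E+Z+Z)   [E ::= E + Z]
v+(E+Z+Z) => v+(Z+Z+Z)   [E ::= Z]
v+(Z+Z+Z) => v+(v+Z+Z)   [Z ::= v]
v+(v+Z+Z) => v+(v+v+Z)   [Z ::= v]
v+(v+v+Z) => v+(v+v+v)   [Z ::= v]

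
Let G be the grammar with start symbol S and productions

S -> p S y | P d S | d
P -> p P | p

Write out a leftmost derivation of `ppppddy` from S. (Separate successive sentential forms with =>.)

S => pSy   [S -> p S y]
pSy => pPdSy   [S -> P d S]
pPdSy => ppPdSy   [P -> p P]
ppPdSy => pppPdSy   [P -> p P]
pppPdSy => ppppdSy   [P -> p]
ppppdSy => ppppddy   [S -> d]

S => pSy => pPdSy => ppPdSy => pppPdSy => ppppdSy => ppppddy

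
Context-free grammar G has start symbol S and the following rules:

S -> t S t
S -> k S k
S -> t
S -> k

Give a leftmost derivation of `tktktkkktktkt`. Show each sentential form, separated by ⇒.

S ⇒ tSt ⇒ tkSkt ⇒ tktStkt ⇒ tktkSktkt ⇒ tktktStktkt ⇒ tktktkSktktkt ⇒ tktktkkktktkt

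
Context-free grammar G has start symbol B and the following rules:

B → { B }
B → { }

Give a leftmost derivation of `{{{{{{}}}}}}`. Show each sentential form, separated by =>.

B => {B} => {{B}} => {{{B}}} => {{{{B}}}} => {{{{{B}}}}} => {{{{{{}}}}}}

B => {B}   [B → { B }]
{B} => {{B}}   [B → { B }]
{{B}} => {{{B}}}   [B → { B }]
{{{B}}} => {{{{B}}}}   [B → { B }]
{{{{B}}}} => {{{{{B}}}}}   [B → { B }]
{{{{{B}}}}} => {{{{{{}}}}}}   [B → { }]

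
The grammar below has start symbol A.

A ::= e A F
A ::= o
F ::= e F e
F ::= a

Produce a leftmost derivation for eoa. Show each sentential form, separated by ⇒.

A ⇒ eAF   [A ::= e A F]
eAF ⇒ eoF   [A ::= o]
eoF ⇒ eoa   [F ::= a]

A ⇒ eAF ⇒ eoF ⇒ eoa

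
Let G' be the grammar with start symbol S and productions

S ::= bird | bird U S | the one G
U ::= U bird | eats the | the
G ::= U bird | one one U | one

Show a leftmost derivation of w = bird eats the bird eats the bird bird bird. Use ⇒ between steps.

S ⇒ bird U S   [S ::= bird U S]
bird U S ⇒ bird eats the S   [U ::= eats the]
bird eats the S ⇒ bird eats the bird U S   [S ::= bird U S]
bird eats the bird U S ⇒ bird eats the bird U bird S   [U ::= U bird]
bird eats the bird U bird S ⇒ bird eats the bird U bird bird S   [U ::= U bird]
bird eats the bird U bird bird S ⇒ bird eats the bird eats the bird bird S   [U ::= eats the]
bird eats the bird eats the bird bird S ⇒ bird eats the bird eats the bird bird bird   [S ::= bird]

S ⇒ bird U S ⇒ bird eats the S ⇒ bird eats the bird U S ⇒ bird eats the bird U bird S ⇒ bird eats the bird U bird bird S ⇒ bird eats the bird eats the bird bird S ⇒ bird eats the bird eats the bird bird bird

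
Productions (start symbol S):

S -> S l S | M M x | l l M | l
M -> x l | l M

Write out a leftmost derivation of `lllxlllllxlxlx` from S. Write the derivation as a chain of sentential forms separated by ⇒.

S ⇒ SlS   [S -> S l S]
SlS ⇒ llMlS   [S -> l l M]
llMlS ⇒ lllMlS   [M -> l M]
lllMlS ⇒ lllxllS   [M -> x l]
lllxllS ⇒ lllxllMMx   [S -> M M x]
lllxllMMx ⇒ lllxlllMMx   [M -> l M]
lllxlllMMx ⇒ lllxllllMMx   [M -> l M]
lllxllllMMx ⇒ lllxlllllMMx   [M -> l M]
lllxlllllMMx ⇒ lllxlllllxlMx   [M -> x l]
lllxlllllxlMx ⇒ lllxlllllxlxlx   [M -> x l]

S ⇒ SlS ⇒ llMlS ⇒ lllMlS ⇒ lllxllS ⇒ lllxllMMx ⇒ lllxlllMMx ⇒ lllxllllMMx ⇒ lllxlllllMMx ⇒ lllxlllllxlMx ⇒ lllxlllllxlxlx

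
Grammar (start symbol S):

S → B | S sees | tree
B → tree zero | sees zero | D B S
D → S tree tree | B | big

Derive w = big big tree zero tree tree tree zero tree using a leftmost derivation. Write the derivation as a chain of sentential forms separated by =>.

S => B => D B S => B B S => D B S B S => big B S B S => big D B S S B S => big big B S S B S => big big tree zero S S B S => big big tree zero tree S B S => big big tree zero tree tree B S => big big tree zero tree tree tree zero S => big big tree zero tree tree tree zero tree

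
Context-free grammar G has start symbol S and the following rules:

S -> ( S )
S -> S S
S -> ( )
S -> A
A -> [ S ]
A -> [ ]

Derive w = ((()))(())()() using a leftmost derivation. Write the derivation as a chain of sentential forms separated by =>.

S => SS   [S -> S S]
SS => SSS   [S -> S S]
SSS => (S)SS   [S -> ( S )]
(S)SS => ((S))SS   [S -> ( S )]
((S))SS => ((()))SS   [S -> ( )]
((()))SS => ((()))SSS   [S -> S S]
((()))SSS => ((()))(S)SS   [S -> ( S )]
((()))(S)SS => ((()))(())SS   [S -> ( )]
((()))(())SS => ((()))(())()S   [S -> ( )]
((()))(())()S => ((()))(())()()   [S -> ( )]

S=>SS=>SSS=>(S)SS=>((S))SS=>((()))SS=>((()))SSS=>((()))(S)SS=>((()))(())SS=>((()))(())()S=>((()))(())()()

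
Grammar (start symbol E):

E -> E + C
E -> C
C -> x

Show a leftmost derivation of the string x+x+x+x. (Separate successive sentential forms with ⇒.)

E⇒E+C⇒E+C+C⇒E+C+C+C⇒C+C+C+C⇒x+C+C+C⇒x+x+C+C⇒x+x+x+C⇒x+x+x+x

E ⇒ E+C   [E -> E + C]
E+C ⇒ E+C+C   [E -> E + C]
E+C+C ⇒ E+C+C+C   [E -> E + C]
E+C+C+C ⇒ C+C+C+C   [E -> C]
C+C+C+C ⇒ x+C+C+C   [C -> x]
x+C+C+C ⇒ x+x+C+C   [C -> x]
x+x+C+C ⇒ x+x+x+C   [C -> x]
x+x+x+C ⇒ x+x+x+x   [C -> x]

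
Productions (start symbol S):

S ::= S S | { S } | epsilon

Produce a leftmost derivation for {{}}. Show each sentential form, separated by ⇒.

S ⇒ {S}   [S ::= { S }]
{S} ⇒ {SS}   [S ::= S S]
{SS} ⇒ {{S}S}   [S ::= { S }]
{{S}S} ⇒ {{}S}   [S ::= epsilon]
{{}S} ⇒ {{}}   [S ::= epsilon]

S⇒{S}⇒{SS}⇒{{S}S}⇒{{}S}⇒{{}}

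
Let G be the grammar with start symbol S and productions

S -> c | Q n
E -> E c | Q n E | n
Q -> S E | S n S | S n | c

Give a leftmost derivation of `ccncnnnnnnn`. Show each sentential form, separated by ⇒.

S ⇒ Qn   [S -> Q n]
Qn ⇒ SEn   [Q -> S E]
SEn ⇒ cEn   [S -> c]
cEn ⇒ cQnEn   [E -> Q n E]
cQnEn ⇒ cSEnEn   [Q -> S E]
cSEnEn ⇒ cQnEnEn   [S -> Q n]
cQnEnEn ⇒ ccnEnEn   [Q -> c]
ccnEnEn ⇒ ccnQnEnEn   [E -> Q n E]
ccnQnEnEn ⇒ ccnSEnEnEn   [Q -> S E]
ccnSEnEnEn ⇒ ccnQnEnEnEn   [S -> Q n]
ccnQnEnEnEn ⇒ ccncnEnEnEn   [Q -> c]
ccncnEnEnEn ⇒ ccncnnnEnEn   [E -> n]
ccncnnnEnEn ⇒ ccncnnnnnEn   [E -> n]
ccncnnnnnEn ⇒ ccncnnnnnnn   [E -> n]

S ⇒ Qn ⇒ SEn ⇒ cEn ⇒ cQnEn ⇒ cSEnEn ⇒ cQnEnEn ⇒ ccnEnEn ⇒ ccnQnEnEn ⇒ ccnSEnEnEn ⇒ ccnQnEnEnEn ⇒ ccncnEnEnEn ⇒ ccncnnnEnEn ⇒ ccncnnnnnEn ⇒ ccncnnnnnnn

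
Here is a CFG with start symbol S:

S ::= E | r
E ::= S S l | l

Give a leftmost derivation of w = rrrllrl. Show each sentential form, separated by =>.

S => E   [S ::= E]
E => SSl   [E ::= S S l]
SSl => ESl   [S ::= E]
ESl => SSlSl   [E ::= S S l]
SSlSl => rSlSl   [S ::= r]
rSlSl => rElSl   [S ::= E]
rElSl => rSSllSl   [E ::= S S l]
rSSllSl => rrSllSl   [S ::= r]
rrSllSl => rrrllSl   [S ::= r]
rrrllSl => rrrllrl   [S ::= r]

S => E => SSl => ESl => SSlSl => rSlSl => rElSl => rSSllSl => rrSllSl => rrrllSl => rrrllrl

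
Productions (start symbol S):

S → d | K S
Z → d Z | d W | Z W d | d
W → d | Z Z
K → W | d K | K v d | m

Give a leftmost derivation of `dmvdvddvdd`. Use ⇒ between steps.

S ⇒ KS ⇒ KvdS ⇒ KvdvdS ⇒ dKvdvdS ⇒ dmvdvdS ⇒ dmvdvdKS ⇒ dmvdvdKvdS ⇒ dmvdvdWvdS ⇒ dmvdvddvdS ⇒ dmvdvddvdd

S ⇒ KS   [S → K S]
KS ⇒ KvdS   [K → K v d]
KvdS ⇒ KvdvdS   [K → K v d]
KvdvdS ⇒ dKvdvdS   [K → d K]
dKvdvdS ⇒ dmvdvdS   [K → m]
dmvdvdS ⇒ dmvdvdKS   [S → K S]
dmvdvdKS ⇒ dmvdvdKvdS   [K → K v d]
dmvdvdKvdS ⇒ dmvdvdWvdS   [K → W]
dmvdvdWvdS ⇒ dmvdvddvdS   [W → d]
dmvdvddvdS ⇒ dmvdvddvdd   [S → d]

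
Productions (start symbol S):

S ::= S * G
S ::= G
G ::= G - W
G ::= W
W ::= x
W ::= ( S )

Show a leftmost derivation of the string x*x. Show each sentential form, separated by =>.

S=>S*G=>G*G=>W*G=>x*G=>x*W=>x*x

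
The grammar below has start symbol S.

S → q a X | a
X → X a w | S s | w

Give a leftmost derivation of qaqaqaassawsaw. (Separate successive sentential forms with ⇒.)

S ⇒ qaX   [S → q a X]
qaX ⇒ qaXaw   [X → X a w]
qaXaw ⇒ qaSsaw   [X → S s]
qaSsaw ⇒ qaqaXsaw   [S → q a X]
qaqaXsaw ⇒ qaqaXawsaw   [X → X a w]
qaqaXawsaw ⇒ qaqaSsawsaw   [X → S s]
qaqaSsawsaw ⇒ qaqaqaXsawsaw   [S → q a X]
qaqaqaXsawsaw ⇒ qaqaqaSssawsaw   [X → S s]
qaqaqaSssawsaw ⇒ qaqaqaassawsaw   [S → a]

S ⇒ qaX ⇒ qaXaw ⇒ qaSsaw ⇒ qaqaXsaw ⇒ qaqaXawsaw ⇒ qaqaSsawsaw ⇒ qaqaqaXsawsaw ⇒ qaqaqaSssawsaw ⇒ qaqaqaassawsaw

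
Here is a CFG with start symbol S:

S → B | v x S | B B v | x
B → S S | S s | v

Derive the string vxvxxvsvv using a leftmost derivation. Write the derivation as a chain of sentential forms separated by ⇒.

S ⇒ vxS ⇒ vxvxS ⇒ vxvxB ⇒ vxvxSS ⇒ vxvxxS ⇒ vxvxxBBv ⇒ vxvxxSsBv ⇒ vxvxxBsBv ⇒ vxvxxvsBv ⇒ vxvxxvsvv

S ⇒ vxS   [S → v x S]
vxS ⇒ vxvxS   [S → v x S]
vxvxS ⇒ vxvxB   [S → B]
vxvxB ⇒ vxvxSS   [B → S S]
vxvxSS ⇒ vxvxxS   [S → x]
vxvxxS ⇒ vxvxxBBv   [S → B B v]
vxvxxBBv ⇒ vxvxxSsBv   [B → S s]
vxvxxSsBv ⇒ vxvxxBsBv   [S → B]
vxvxxBsBv ⇒ vxvxxvsBv   [B → v]
vxvxxvsBv ⇒ vxvxxvsvv   [B → v]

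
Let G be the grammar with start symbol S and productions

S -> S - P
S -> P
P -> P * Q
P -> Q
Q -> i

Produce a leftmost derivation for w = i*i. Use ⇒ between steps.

S⇒P⇒P*Q⇒Q*Q⇒i*Q⇒i*i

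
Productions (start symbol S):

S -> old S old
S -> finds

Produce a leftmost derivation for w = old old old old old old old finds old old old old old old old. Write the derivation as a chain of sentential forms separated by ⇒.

S ⇒ old S old ⇒ old old S old old ⇒ old old old S old old old ⇒ old old old old S old old old old ⇒ old old old old old S old old old old old ⇒ old old old old old old S old old old old old old ⇒ old old old old old old old S old old old old old old old ⇒ old old old old old old old finds old old old old old old old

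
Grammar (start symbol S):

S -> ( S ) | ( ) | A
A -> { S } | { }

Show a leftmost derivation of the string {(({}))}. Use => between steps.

S => A   [S -> A]
A => {S}   [A -> { S }]
{S} => {(S)}   [S -> ( S )]
{(S)} => {((S))}   [S -> ( S )]
{((S))} => {((A))}   [S -> A]
{((A))} => {(({}))}   [A -> { }]

S => A => {S} => {(S)} => {((S))} => {((A))} => {(({}))}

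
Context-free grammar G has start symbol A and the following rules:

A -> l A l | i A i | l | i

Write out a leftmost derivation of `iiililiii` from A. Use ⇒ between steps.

A ⇒ iAi   [A -> i A i]
iAi ⇒ iiAii   [A -> i A i]
iiAii ⇒ iiiAiii   [A -> i A i]
iiiAiii ⇒ iiilAliii   [A -> l A l]
iiilAliii ⇒ iiililiii   [A -> i]

A⇒iAi⇒iiAii⇒iiiAiii⇒iiilAliii⇒iiililiii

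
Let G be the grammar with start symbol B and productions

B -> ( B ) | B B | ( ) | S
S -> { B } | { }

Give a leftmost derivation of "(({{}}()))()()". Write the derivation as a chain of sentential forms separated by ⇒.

B ⇒ BB   [B -> B B]
BB ⇒ BBB   [B -> B B]
BBB ⇒ (B)BB   [B -> ( B )]
(B)BB ⇒ ((B))BB   [B -> ( B )]
((B))BB ⇒ ((BB))BB   [B -> B B]
((BB))BB ⇒ ((SB))BB   [B -> S]
((SB))BB ⇒ (({B}B))BB   [S -> { B }]
(({B}B))BB ⇒ (({S}B))BB   [B -> S]
(({S}B))BB ⇒ (({{}}B))BB   [S -> { }]
(({{}}B))BB ⇒ (({{}}()))BB   [B -> ( )]
(({{}}()))BB ⇒ (({{}}()))()B   [B -> ( )]
(({{}}()))()B ⇒ (({{}}()))()()   [B -> ( )]

B ⇒ BB ⇒ BBB ⇒ (B)BB ⇒ ((B))BB ⇒ ((BB))BB ⇒ ((SB))BB ⇒ (({B}B))BB ⇒ (({S}B))BB ⇒ (({{}}B))BB ⇒ (({{}}()))BB ⇒ (({{}}()))()B ⇒ (({{}}()))()()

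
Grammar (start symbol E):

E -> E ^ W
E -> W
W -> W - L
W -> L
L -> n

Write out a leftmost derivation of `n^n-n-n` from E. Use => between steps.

E => E^W   [E -> E ^ W]
E^W => W^W   [E -> W]
W^W => L^W   [W -> L]
L^W => n^W   [L -> n]
n^W => n^W-L   [W -> W - L]
n^W-L => n^W-L-L   [W -> W - L]
n^W-L-L => n^L-L-L   [W -> L]
n^L-L-L => n^n-L-L   [L -> n]
n^n-L-L => n^n-n-L   [L -> n]
n^n-n-L => n^n-n-n   [L -> n]

E => E^W => W^W => L^W => n^W => n^W-L => n^W-L-L => n^L-L-L => n^n-L-L => n^n-n-L => n^n-n-n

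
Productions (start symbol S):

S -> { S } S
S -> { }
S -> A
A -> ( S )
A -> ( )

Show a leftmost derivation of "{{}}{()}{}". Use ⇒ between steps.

S⇒{S}S⇒{{}}S⇒{{}}{S}S⇒{{}}{A}S⇒{{}}{()}S⇒{{}}{()}{}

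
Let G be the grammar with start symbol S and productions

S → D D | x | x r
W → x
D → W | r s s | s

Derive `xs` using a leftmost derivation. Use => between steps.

S => DD   [S → D D]
DD => WD   [D → W]
WD => xD   [W → x]
xD => xs   [D → s]

S=>DD=>WD=>xD=>xs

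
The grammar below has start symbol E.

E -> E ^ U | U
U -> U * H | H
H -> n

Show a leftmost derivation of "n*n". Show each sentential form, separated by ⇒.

E⇒U⇒U*H⇒H*H⇒n*H⇒n*n

E ⇒ U   [E -> U]
U ⇒ U*H   [U -> U * H]
U*H ⇒ H*H   [U -> H]
H*H ⇒ n*H   [H -> n]
n*H ⇒ n*n   [H -> n]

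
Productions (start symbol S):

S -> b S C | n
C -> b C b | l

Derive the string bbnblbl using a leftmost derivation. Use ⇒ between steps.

S ⇒ bSC   [S -> b S C]
bSC ⇒ bbSCC   [S -> b S C]
bbSCC ⇒ bbnCC   [S -> n]
bbnCC ⇒ bbnbCbC   [C -> b C b]
bbnbCbC ⇒ bbnblbC   [C -> l]
bbnblbC ⇒ bbnblbl   [C -> l]

S⇒bSC⇒bbSCC⇒bbnCC⇒bbnbCbC⇒bbnblbC⇒bbnblbl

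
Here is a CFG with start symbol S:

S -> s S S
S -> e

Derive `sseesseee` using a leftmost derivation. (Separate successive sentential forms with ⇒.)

S⇒sSS⇒ssSSS⇒sseSS⇒sseeS⇒sseesSS⇒sseessSSS⇒sseesseSS⇒sseesseeS⇒sseesseee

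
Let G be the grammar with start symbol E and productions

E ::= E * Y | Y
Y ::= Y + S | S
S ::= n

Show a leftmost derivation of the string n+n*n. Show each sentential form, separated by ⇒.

E ⇒ E*Y ⇒ Y*Y ⇒ Y+S*Y ⇒ S+S*Y ⇒ n+S*Y ⇒ n+n*Y ⇒ n+n*S ⇒ n+n*n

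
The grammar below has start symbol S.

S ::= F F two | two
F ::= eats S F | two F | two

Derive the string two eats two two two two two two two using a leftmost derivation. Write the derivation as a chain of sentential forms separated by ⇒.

S ⇒ F F two ⇒ two F two ⇒ two eats S F two ⇒ two eats F F two F two ⇒ two eats two F F two F two ⇒ two eats two two F F two F two ⇒ two eats two two two F two F two ⇒ two eats two two two two two F two ⇒ two eats two two two two two two two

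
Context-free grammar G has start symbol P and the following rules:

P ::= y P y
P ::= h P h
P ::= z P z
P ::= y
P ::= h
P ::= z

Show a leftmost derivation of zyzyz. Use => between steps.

P => zPz => zyPyz => zyzyz

P => zPz   [P ::= z P z]
zPz => zyPyz   [P ::= y P y]
zyPyz => zyzyz   [P ::= z]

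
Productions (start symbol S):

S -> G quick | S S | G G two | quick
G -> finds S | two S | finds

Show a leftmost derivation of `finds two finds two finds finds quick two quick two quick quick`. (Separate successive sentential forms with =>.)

S => G quick => finds S quick => finds G quick quick => finds two S quick quick => finds two G G two quick quick => finds two finds G two quick quick => finds two finds two S two quick quick => finds two finds two S S two quick quick => finds two finds two G G two S two quick quick => finds two finds two finds G two S two quick quick => finds two finds two finds finds S two S two quick quick => finds two finds two finds finds quick two S two quick quick => finds two finds two finds finds quick two quick two quick quick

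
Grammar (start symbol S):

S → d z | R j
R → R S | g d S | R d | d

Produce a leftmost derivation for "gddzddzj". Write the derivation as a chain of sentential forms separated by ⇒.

S ⇒ Rj ⇒ RSj ⇒ RdSj ⇒ gdSdSj ⇒ gddzdSj ⇒ gddzddzj

S ⇒ Rj   [S → R j]
Rj ⇒ RSj   [R → R S]
RSj ⇒ RdSj   [R → R d]
RdSj ⇒ gdSdSj   [R → g d S]
gdSdSj ⇒ gddzdSj   [S → d z]
gddzdSj ⇒ gddzddzj   [S → d z]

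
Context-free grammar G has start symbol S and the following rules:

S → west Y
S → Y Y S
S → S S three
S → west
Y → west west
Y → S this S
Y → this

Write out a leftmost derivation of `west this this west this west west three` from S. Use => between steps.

S => S S three => west Y S three => west S this S S three => west Y Y S this S S three => west this Y S this S S three => west this this S this S S three => west this this west this S S three => west this this west this west S three => west this this west this west west three

S => S S three   [S → S S three]
S S three => west Y S three   [S → west Y]
west Y S three => west S this S S three   [Y → S this S]
west S this S S three => west Y Y S this S S three   [S → Y Y S]
west Y Y S this S S three => west this Y S this S S three   [Y → this]
west this Y S this S S three => west this this S this S S three   [Y → this]
west this this S this S S three => west this this west this S S three   [S → west]
west this this west this S S three => west this this west this west S three   [S → west]
west this this west this west S three => west this this west this west west three   [S → west]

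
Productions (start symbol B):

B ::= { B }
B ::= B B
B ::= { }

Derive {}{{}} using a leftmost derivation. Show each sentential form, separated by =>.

B => BB => {}B => {}{B} => {}{{}}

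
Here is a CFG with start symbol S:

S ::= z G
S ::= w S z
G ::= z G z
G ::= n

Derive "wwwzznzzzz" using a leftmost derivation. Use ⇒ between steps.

S ⇒ wSz   [S ::= w S z]
wSz ⇒ wwSzz   [S ::= w S z]
wwSzz ⇒ wwwSzzz   [S ::= w S z]
wwwSzzz ⇒ wwwzGzzz   [S ::= z G]
wwwzGzzz ⇒ wwwzzGzzzz   [G ::= z G z]
wwwzzGzzzz ⇒ wwwzznzzzz   [G ::= n]

S ⇒ wSz ⇒ wwSzz ⇒ wwwSzzz ⇒ wwwzGzzz ⇒ wwwzzGzzzz ⇒ wwwzznzzzz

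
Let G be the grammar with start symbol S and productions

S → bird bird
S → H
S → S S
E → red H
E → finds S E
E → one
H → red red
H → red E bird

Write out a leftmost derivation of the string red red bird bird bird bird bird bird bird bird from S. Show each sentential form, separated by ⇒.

S ⇒ S S ⇒ S S S ⇒ S S S S ⇒ H S S S ⇒ red red S S S ⇒ red red S S S S ⇒ red red bird bird S S S ⇒ red red bird bird bird bird S S ⇒ red red bird bird bird bird bird bird S ⇒ red red bird bird bird bird bird bird bird bird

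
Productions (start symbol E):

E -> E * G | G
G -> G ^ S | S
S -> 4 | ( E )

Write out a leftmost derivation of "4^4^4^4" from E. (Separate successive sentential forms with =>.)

E=>G=>G^S=>G^S^S=>G^S^S^S=>S^S^S^S=>4^S^S^S=>4^4^S^S=>4^4^4^S=>4^4^4^4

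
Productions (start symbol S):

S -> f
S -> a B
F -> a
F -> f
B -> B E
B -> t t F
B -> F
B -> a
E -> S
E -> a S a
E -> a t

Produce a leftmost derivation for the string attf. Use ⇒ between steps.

S ⇒ aB ⇒ attF ⇒ attf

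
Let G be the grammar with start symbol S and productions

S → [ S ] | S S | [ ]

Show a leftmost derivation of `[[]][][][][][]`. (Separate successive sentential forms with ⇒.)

S ⇒ SS   [S → S S]
SS ⇒ SSS   [S → S S]
SSS ⇒ SSSS   [S → S S]
SSSS ⇒ SSSSS   [S → S S]
SSSSS ⇒ SSSSSS   [S → S S]
SSSSSS ⇒ [S]SSSSS   [S → [ S ]]
[S]SSSSS ⇒ [[]]SSSSS   [S → [ ]]
[[]]SSSSS ⇒ [[]][]SSSS   [S → [ ]]
[[]][]SSSS ⇒ [[]][][]SSS   [S → [ ]]
[[]][][]SSS ⇒ [[]][][][]SS   [S → [ ]]
[[]][][][]SS ⇒ [[]][][][][]S   [S → [ ]]
[[]][][][][]S ⇒ [[]][][][][][]   [S → [ ]]

S ⇒ SS ⇒ SSS ⇒ SSSS ⇒ SSSSS ⇒ SSSSSS ⇒ [S]SSSSS ⇒ [[]]SSSSS ⇒ [[]][]SSSS ⇒ [[]][][]SSS ⇒ [[]][][][]SS ⇒ [[]][][][][]S ⇒ [[]][][][][][]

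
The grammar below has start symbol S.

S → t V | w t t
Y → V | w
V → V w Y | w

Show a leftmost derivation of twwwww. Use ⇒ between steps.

S ⇒ tV   [S → t V]
tV ⇒ tVwY   [V → V w Y]
tVwY ⇒ tVwYwY   [V → V w Y]
tVwYwY ⇒ twwYwY   [V → w]
twwYwY ⇒ twwVwY   [Y → V]
twwVwY ⇒ twwwwY   [V → w]
twwwwY ⇒ twwwwV   [Y → V]
twwwwV ⇒ twwwww   [V → w]

S ⇒ tV ⇒ tVwY ⇒ tVwYwY ⇒ twwYwY ⇒ twwVwY ⇒ twwwwY ⇒ twwwwV ⇒ twwwww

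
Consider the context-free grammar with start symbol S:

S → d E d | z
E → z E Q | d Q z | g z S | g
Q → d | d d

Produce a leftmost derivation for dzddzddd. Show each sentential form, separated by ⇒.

S ⇒ dEd ⇒ dzEQd ⇒ dzdQzQd ⇒ dzddzQd ⇒ dzddzddd

S ⇒ dEd   [S → d E d]
dEd ⇒ dzEQd   [E → z E Q]
dzEQd ⇒ dzdQzQd   [E → d Q z]
dzdQzQd ⇒ dzddzQd   [Q → d]
dzddzQd ⇒ dzddzddd   [Q → d d]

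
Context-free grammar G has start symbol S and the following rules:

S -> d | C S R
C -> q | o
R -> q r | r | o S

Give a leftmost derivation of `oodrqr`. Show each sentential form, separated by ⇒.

S ⇒ CSR   [S -> C S R]
CSR ⇒ oSR   [C -> o]
oSR ⇒ oCSRR   [S -> C S R]
oCSRR ⇒ ooSRR   [C -> o]
ooSRR ⇒ oodRR   [S -> d]
oodRR ⇒ oodrR   [R -> r]
oodrR ⇒ oodrqr   [R -> q r]

S ⇒ CSR ⇒ oSR ⇒ oCSRR ⇒ ooSRR ⇒ oodRR ⇒ oodrR ⇒ oodrqr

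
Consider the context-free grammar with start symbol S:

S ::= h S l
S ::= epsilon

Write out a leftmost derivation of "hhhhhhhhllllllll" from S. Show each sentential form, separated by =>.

S => hSl   [S ::= h S l]
hSl => hhSll   [S ::= h S l]
hhSll => hhhSlll   [S ::= h S l]
hhhSlll => hhhhSllll   [S ::= h S l]
hhhhSllll => hhhhhSlllll   [S ::= h S l]
hhhhhSlllll => hhhhhhSllllll   [S ::= h S l]
hhhhhhSllllll => hhhhhhhSlllllll   [S ::= h S l]
hhhhhhhSlllllll => hhhhhhhhSllllllll   [S ::= h S l]
hhhhhhhhSllllllll => hhhhhhhhllllllll   [S ::= epsilon]

S=>hSl=>hhSll=>hhhSlll=>hhhhSllll=>hhhhhSlllll=>hhhhhhSllllll=>hhhhhhhSlllllll=>hhhhhhhhSllllllll=>hhhhhhhhllllllll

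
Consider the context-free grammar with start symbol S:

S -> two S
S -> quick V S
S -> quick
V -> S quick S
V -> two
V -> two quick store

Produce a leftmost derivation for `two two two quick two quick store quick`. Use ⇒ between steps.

S ⇒ two S ⇒ two two S ⇒ two two two S ⇒ two two two quick V S ⇒ two two two quick two quick store S ⇒ two two two quick two quick store quick

S ⇒ two S   [S -> two S]
two S ⇒ two two S   [S -> two S]
two two S ⇒ two two two S   [S -> two S]
two two two S ⇒ two two two quick V S   [S -> quick V S]
two two two quick V S ⇒ two two two quick two quick store S   [V -> two quick store]
two two two quick two quick store S ⇒ two two two quick two quick store quick   [S -> quick]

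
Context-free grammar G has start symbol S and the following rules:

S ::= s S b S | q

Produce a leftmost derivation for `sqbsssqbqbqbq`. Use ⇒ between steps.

S ⇒ sSbS   [S ::= s S b S]
sSbS ⇒ sqbS   [S ::= q]
sqbS ⇒ sqbsSbS   [S ::= s S b S]
sqbsSbS ⇒ sqbssSbSbS   [S ::= s S b S]
sqbssSbSbS ⇒ sqbsssSbSbSbS   [S ::= s S b S]
sqbsssSbSbSbS ⇒ sqbsssqbSbSbS   [S ::= q]
sqbsssqbSbSbS ⇒ sqbsssqbqbSbS   [S ::= q]
sqbsssqbqbSbS ⇒ sqbsssqbqbqbS   [S ::= q]
sqbsssqbqbqbS ⇒ sqbsssqbqbqbq   [S ::= q]

S ⇒ sSbS ⇒ sqbS ⇒ sqbsSbS ⇒ sqbssSbSbS ⇒ sqbsssSbSbSbS ⇒ sqbsssqbSbSbS ⇒ sqbsssqbqbSbS ⇒ sqbsssqbqbqbS ⇒ sqbsssqbqbqbq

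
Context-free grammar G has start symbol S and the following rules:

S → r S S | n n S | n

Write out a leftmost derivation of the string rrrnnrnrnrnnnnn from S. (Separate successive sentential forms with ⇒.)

S ⇒ rSS   [S → r S S]
rSS ⇒ rrSSS   [S → r S S]
rrSSS ⇒ rrrSSSS   [S → r S S]
rrrSSSS ⇒ rrrnnSSSS   [S → n n S]
rrrnnSSSS ⇒ rrrnnrSSSSS   [S → r S S]
rrrnnrSSSSS ⇒ rrrnnrnSSSS   [S → n]
rrrnnrnSSSS ⇒ rrrnnrnrSSSSS   [S → r S S]
rrrnnrnrSSSSS ⇒ rrrnnrnrnSSSS   [S → n]
rrrnnrnrnSSSS ⇒ rrrnnrnrnrSSSSS   [S → r S S]
rrrnnrnrnrSSSSS ⇒ rrrnnrnrnrnSSSS   [S → n]
rrrnnrnrnrnSSSS ⇒ rrrnnrnrnrnnSSS   [S → n]
rrrnnrnrnrnnSSS ⇒ rrrnnrnrnrnnnSS   [S → n]
rrrnnrnrnrnnnSS ⇒ rrrnnrnrnrnnnnS   [S → n]
rrrnnrnrnrnnnnS ⇒ rrrnnrnrnrnnnnn   [S → n]

S ⇒ rSS ⇒ rrSSS ⇒ rrrSSSS ⇒ rrrnnSSSS ⇒ rrrnnrSSSSS ⇒ rrrnnrnSSSS ⇒ rrrnnrnrSSSSS ⇒ rrrnnrnrnSSSS ⇒ rrrnnrnrnrSSSSS ⇒ rrrnnrnrnrnSSSS ⇒ rrrnnrnrnrnnSSS ⇒ rrrnnrnrnrnnnSS ⇒ rrrnnrnrnrnnnnS ⇒ rrrnnrnrnrnnnnn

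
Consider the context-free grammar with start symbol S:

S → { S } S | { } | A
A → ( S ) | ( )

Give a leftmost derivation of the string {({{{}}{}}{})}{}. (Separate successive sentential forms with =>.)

S => {S}S   [S → { S } S]
{S}S => {A}S   [S → A]
{A}S => {(S)}S   [A → ( S )]
{(S)}S => {({S}S)}S   [S → { S } S]
{({S}S)}S => {({{S}S}S)}S   [S → { S } S]
{({{S}S}S)}S => {({{{}}S}S)}S   [S → { }]
{({{{}}S}S)}S => {({{{}}{}}S)}S   [S → { }]
{({{{}}{}}S)}S => {({{{}}{}}{})}S   [S → { }]
{({{{}}{}}{})}S => {({{{}}{}}{})}{}   [S → { }]

S=>{S}S=>{A}S=>{(S)}S=>{({S}S)}S=>{({{S}S}S)}S=>{({{{}}S}S)}S=>{({{{}}{}}S)}S=>{({{{}}{}}{})}S=>{({{{}}{}}{})}{}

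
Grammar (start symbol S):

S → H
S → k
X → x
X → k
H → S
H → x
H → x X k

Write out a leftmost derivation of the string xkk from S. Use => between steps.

S => H => xXk => xkk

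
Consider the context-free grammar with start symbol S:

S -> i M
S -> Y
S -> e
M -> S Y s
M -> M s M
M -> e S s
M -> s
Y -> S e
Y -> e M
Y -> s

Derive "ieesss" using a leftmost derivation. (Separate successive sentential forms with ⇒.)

S ⇒ iM   [S -> i M]
iM ⇒ iMsM   [M -> M s M]
iMsM ⇒ ieSssM   [M -> e S s]
ieSssM ⇒ ieessM   [S -> e]
ieessM ⇒ ieesss   [M -> s]

S⇒iM⇒iMsM⇒ieSssM⇒ieessM⇒ieesss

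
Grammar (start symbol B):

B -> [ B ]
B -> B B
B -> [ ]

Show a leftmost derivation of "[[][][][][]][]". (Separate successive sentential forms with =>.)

B=>BB=>[B]B=>[BB]B=>[BBB]B=>[[]BB]B=>[[]BBB]B=>[[]BBBB]B=>[[][]BBB]B=>[[][][]BB]B=>[[][][][]B]B=>[[][][][][]]B=>[[][][][][]][]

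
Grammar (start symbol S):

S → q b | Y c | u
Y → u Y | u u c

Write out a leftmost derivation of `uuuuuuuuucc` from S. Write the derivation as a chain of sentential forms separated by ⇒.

S ⇒ Yc   [S → Y c]
Yc ⇒ uYc   [Y → u Y]
uYc ⇒ uuYc   [Y → u Y]
uuYc ⇒ uuuYc   [Y → u Y]
uuuYc ⇒ uuuuYc   [Y → u Y]
uuuuYc ⇒ uuuuuYc   [Y → u Y]
uuuuuYc ⇒ uuuuuuYc   [Y → u Y]
uuuuuuYc ⇒ uuuuuuuYc   [Y → u Y]
uuuuuuuYc ⇒ uuuuuuuuucc   [Y → u u c]

S ⇒ Yc ⇒ uYc ⇒ uuYc ⇒ uuuYc ⇒ uuuuYc ⇒ uuuuuYc ⇒ uuuuuuYc ⇒ uuuuuuuYc ⇒ uuuuuuuuucc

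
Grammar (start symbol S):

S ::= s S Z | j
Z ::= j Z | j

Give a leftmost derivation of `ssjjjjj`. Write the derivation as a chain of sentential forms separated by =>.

S => sSZ => ssSZZ => ssjZZ => ssjjZZ => ssjjjZ => ssjjjjZ => ssjjjjj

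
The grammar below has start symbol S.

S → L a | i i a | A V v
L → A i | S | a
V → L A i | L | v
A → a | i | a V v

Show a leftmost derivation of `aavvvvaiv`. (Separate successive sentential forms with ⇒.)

S⇒AVv⇒aVv⇒aLAiv⇒aSAiv⇒aAVvAiv⇒aaVvVvAiv⇒aavvVvAiv⇒aavvvvAiv⇒aavvvvaiv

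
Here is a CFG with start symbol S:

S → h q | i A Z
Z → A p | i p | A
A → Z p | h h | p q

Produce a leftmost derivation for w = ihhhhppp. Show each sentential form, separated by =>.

S => iAZ => ihhZ => ihhA => ihhZp => ihhAp => ihhZpp => ihhAppp => ihhhhppp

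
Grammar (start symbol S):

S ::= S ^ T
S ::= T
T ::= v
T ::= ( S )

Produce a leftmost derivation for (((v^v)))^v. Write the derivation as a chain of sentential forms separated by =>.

S => S^T => T^T => (S)^T => (T)^T => ((S))^T => ((T))^T => (((S)))^T => (((S^T)))^T => (((T^T)))^T => (((v^T)))^T => (((v^v)))^T => (((v^v)))^v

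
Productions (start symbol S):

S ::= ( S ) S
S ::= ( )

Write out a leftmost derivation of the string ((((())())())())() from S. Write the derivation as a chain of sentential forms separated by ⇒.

S ⇒ (S)S   [S ::= ( S ) S]
(S)S ⇒ ((S)S)S   [S ::= ( S ) S]
((S)S)S ⇒ (((S)S)S)S   [S ::= ( S ) S]
(((S)S)S)S ⇒ ((((S)S)S)S)S   [S ::= ( S ) S]
((((S)S)S)S)S ⇒ ((((())S)S)S)S   [S ::= ( )]
((((())S)S)S)S ⇒ ((((())())S)S)S   [S ::= ( )]
((((())())S)S)S ⇒ ((((())())())S)S   [S ::= ( )]
((((())())())S)S ⇒ ((((())())())())S   [S ::= ( )]
((((())())())())S ⇒ ((((())())())())()   [S ::= ( )]

S ⇒ (S)S ⇒ ((S)S)S ⇒ (((S)S)S)S ⇒ ((((S)S)S)S)S ⇒ ((((())S)S)S)S ⇒ ((((())())S)S)S ⇒ ((((())())())S)S ⇒ ((((())())())())S ⇒ ((((())())())())()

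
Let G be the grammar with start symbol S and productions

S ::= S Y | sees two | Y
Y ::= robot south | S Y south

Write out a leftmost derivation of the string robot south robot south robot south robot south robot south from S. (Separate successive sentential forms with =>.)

S => S Y   [S ::= S Y]
S Y => S Y Y   [S ::= S Y]
S Y Y => S Y Y Y   [S ::= S Y]
S Y Y Y => S Y Y Y Y   [S ::= S Y]
S Y Y Y Y => Y Y Y Y Y   [S ::= Y]
Y Y Y Y Y => robot south Y Y Y Y   [Y ::= robot south]
robot south Y Y Y Y => robot south robot south Y Y Y   [Y ::= robot south]
robot south robot south Y Y Y => robot south robot south robot south Y Y   [Y ::= robot south]
robot south robot south robot south Y Y => robot south robot south robot south robot south Y   [Y ::= robot south]
robot south robot south robot south robot south Y => robot south robot south robot south robot south robot south   [Y ::= robot south]

S => S Y => S Y Y => S Y Y Y => S Y Y Y Y => Y Y Y Y Y => robot south Y Y Y Y => robot south robot south Y Y Y => robot south robot south robot south Y Y => robot south robot south robot south robot south Y => robot south robot south robot south robot south robot south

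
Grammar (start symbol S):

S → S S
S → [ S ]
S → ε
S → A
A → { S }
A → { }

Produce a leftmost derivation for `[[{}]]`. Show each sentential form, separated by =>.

S => [S] => [[S]] => [[SS]] => [[AS]] => [[{}S]] => [[{}]]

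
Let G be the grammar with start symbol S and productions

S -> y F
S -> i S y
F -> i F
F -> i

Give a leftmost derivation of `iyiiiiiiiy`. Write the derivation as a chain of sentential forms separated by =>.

S=>iSy=>iyFy=>iyiFy=>iyiiFy=>iyiiiFy=>iyiiiiFy=>iyiiiiiFy=>iyiiiiiiFy=>iyiiiiiiiy

S => iSy   [S -> i S y]
iSy => iyFy   [S -> y F]
iyFy => iyiFy   [F -> i F]
iyiFy => iyiiFy   [F -> i F]
iyiiFy => iyiiiFy   [F -> i F]
iyiiiFy => iyiiiiFy   [F -> i F]
iyiiiiFy => iyiiiiiFy   [F -> i F]
iyiiiiiFy => iyiiiiiiFy   [F -> i F]
iyiiiiiiFy => iyiiiiiiiy   [F -> i]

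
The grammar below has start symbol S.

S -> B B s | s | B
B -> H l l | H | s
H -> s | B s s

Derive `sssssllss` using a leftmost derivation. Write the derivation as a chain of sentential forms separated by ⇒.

S ⇒ BBs   [S -> B B s]
BBs ⇒ HllBs   [B -> H l l]
HllBs ⇒ BssllBs   [H -> B s s]
BssllBs ⇒ HssllBs   [B -> H]
HssllBs ⇒ BssssllBs   [H -> B s s]
BssssllBs ⇒ HssssllBs   [B -> H]
HssssllBs ⇒ sssssllBs   [H -> s]
sssssllBs ⇒ sssssllHs   [B -> H]
sssssllHs ⇒ sssssllss   [H -> s]

S⇒BBs⇒HllBs⇒BssllBs⇒HssllBs⇒BssssllBs⇒HssssllBs⇒sssssllBs⇒sssssllHs⇒sssssllss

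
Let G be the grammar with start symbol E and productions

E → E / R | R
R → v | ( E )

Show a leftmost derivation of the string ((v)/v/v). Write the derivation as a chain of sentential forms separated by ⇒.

E ⇒ R   [E → R]
R ⇒ (E)   [R → ( E )]
(E) ⇒ (E/R)   [E → E / R]
(E/R) ⇒ (E/R/R)   [E → E / R]
(E/R/R) ⇒ (R/R/R)   [E → R]
(R/R/R) ⇒ ((E)/R/R)   [R → ( E )]
((E)/R/R) ⇒ ((R)/R/R)   [E → R]
((R)/R/R) ⇒ ((v)/R/R)   [R → v]
((v)/R/R) ⇒ ((v)/v/R)   [R → v]
((v)/v/R) ⇒ ((v)/v/v)   [R → v]

E⇒R⇒(E)⇒(E/R)⇒(E/R/R)⇒(R/R/R)⇒((E)/R/R)⇒((R)/R/R)⇒((v)/R/R)⇒((v)/v/R)⇒((v)/v/v)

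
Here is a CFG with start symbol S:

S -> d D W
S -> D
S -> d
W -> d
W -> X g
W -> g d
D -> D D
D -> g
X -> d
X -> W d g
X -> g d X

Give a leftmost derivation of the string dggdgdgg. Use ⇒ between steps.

S⇒dDW⇒dDDW⇒dgDW⇒dggW⇒dggXg⇒dggWdgg⇒dggXgdgg⇒dggdgdgg

S ⇒ dDW   [S -> d D W]
dDW ⇒ dDDW   [D -> D D]
dDDW ⇒ dgDW   [D -> g]
dgDW ⇒ dggW   [D -> g]
dggW ⇒ dggXg   [W -> X g]
dggXg ⇒ dggWdgg   [X -> W d g]
dggWdgg ⇒ dggXgdgg   [W -> X g]
dggXgdgg ⇒ dggdgdgg   [X -> d]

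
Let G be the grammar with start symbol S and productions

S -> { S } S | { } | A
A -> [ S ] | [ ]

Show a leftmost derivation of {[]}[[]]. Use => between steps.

S => {S}S => {A}S => {[]}S => {[]}A => {[]}[S] => {[]}[A] => {[]}[[]]

S => {S}S   [S -> { S } S]
{S}S => {A}S   [S -> A]
{A}S => {[]}S   [A -> [ ]]
{[]}S => {[]}A   [S -> A]
{[]}A => {[]}[S]   [A -> [ S ]]
{[]}[S] => {[]}[A]   [S -> A]
{[]}[A] => {[]}[[]]   [A -> [ ]]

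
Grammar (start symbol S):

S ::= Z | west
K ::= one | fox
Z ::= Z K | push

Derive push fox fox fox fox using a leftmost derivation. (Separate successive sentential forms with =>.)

S => Z => Z K => Z K K => Z K K K => Z K K K K => push K K K K => push fox K K K => push fox fox K K => push fox fox fox K => push fox fox fox fox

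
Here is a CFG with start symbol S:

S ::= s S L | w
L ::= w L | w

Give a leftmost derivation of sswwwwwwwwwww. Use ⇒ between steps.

S ⇒ sSL ⇒ ssSLL ⇒ sswLL ⇒ sswwLL ⇒ sswwwLL ⇒ sswwwwLL ⇒ sswwwwwLL ⇒ sswwwwwwLL ⇒ sswwwwwwwLL ⇒ sswwwwwwwwLL ⇒ sswwwwwwwwwLL ⇒ sswwwwwwwwwwL ⇒ sswwwwwwwwwww

S ⇒ sSL   [S ::= s S L]
sSL ⇒ ssSLL   [S ::= s S L]
ssSLL ⇒ sswLL   [S ::= w]
sswLL ⇒ sswwLL   [L ::= w L]
sswwLL ⇒ sswwwLL   [L ::= w L]
sswwwLL ⇒ sswwwwLL   [L ::= w L]
sswwwwLL ⇒ sswwwwwLL   [L ::= w L]
sswwwwwLL ⇒ sswwwwwwLL   [L ::= w L]
sswwwwwwLL ⇒ sswwwwwwwLL   [L ::= w L]
sswwwwwwwLL ⇒ sswwwwwwwwLL   [L ::= w L]
sswwwwwwwwLL ⇒ sswwwwwwwwwLL   [L ::= w L]
sswwwwwwwwwLL ⇒ sswwwwwwwwwwL   [L ::= w]
sswwwwwwwwwwL ⇒ sswwwwwwwwwww   [L ::= w]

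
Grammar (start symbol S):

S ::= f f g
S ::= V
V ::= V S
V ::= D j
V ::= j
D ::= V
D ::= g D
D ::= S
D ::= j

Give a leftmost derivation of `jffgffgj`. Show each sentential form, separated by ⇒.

S ⇒ V ⇒ Dj ⇒ Sj ⇒ Vj ⇒ VSj ⇒ VSSj ⇒ jSSj ⇒ jffgSj ⇒ jffgffgj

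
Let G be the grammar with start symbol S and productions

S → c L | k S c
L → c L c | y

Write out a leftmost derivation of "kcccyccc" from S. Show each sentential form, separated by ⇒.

S⇒kSc⇒kcLc⇒kccLcc⇒kcccLccc⇒kcccyccc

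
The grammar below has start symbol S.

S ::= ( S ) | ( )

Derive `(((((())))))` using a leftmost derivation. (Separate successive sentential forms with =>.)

S => (S)   [S ::= ( S )]
(S) => ((S))   [S ::= ( S )]
((S)) => (((S)))   [S ::= ( S )]
(((S))) => ((((S))))   [S ::= ( S )]
((((S)))) => (((((S)))))   [S ::= ( S )]
(((((S))))) => (((((())))))   [S ::= ( )]

S=>(S)=>((S))=>(((S)))=>((((S))))=>(((((S)))))=>(((((())))))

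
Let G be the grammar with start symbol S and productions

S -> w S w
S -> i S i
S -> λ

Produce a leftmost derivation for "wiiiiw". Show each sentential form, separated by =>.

S=>wSw=>wiSiw=>wiiSiiw=>wiiiiw

S => wSw   [S -> w S w]
wSw => wiSiw   [S -> i S i]
wiSiw => wiiSiiw   [S -> i S i]
wiiSiiw => wiiiiw   [S -> λ]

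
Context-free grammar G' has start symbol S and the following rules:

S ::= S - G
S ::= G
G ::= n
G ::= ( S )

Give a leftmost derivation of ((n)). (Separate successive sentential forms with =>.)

S => G   [S ::= G]
G => (S)   [G ::= ( S )]
(S) => (G)   [S ::= G]
(G) => ((S))   [G ::= ( S )]
((S)) => ((G))   [S ::= G]
((G)) => ((n))   [G ::= n]

S => G => (S) => (G) => ((S)) => ((G)) => ((n))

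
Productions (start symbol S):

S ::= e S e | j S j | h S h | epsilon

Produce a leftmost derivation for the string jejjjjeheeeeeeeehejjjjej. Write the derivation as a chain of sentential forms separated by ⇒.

S ⇒ jSj   [S ::= j S j]
jSj ⇒ jeSej   [S ::= e S e]
jeSej ⇒ jejSjej   [S ::= j S j]
jejSjej ⇒ jejjSjjej   [S ::= j S j]
jejjSjjej ⇒ jejjjSjjjej   [S ::= j S j]
jejjjSjjjej ⇒ jejjjjSjjjjej   [S ::= j S j]
jejjjjSjjjjej ⇒ jejjjjeSejjjjej   [S ::= e S e]
jejjjjeSejjjjej ⇒ jejjjjehShejjjjej   [S ::= h S h]
jejjjjehShejjjjej ⇒ jejjjjeheSehejjjjej   [S ::= e S e]
jejjjjeheSehejjjjej ⇒ jejjjjeheeSeehejjjjej   [S ::= e S e]
jejjjjeheeSeehejjjjej ⇒ jejjjjeheeeSeeehejjjjej   [S ::= e S e]
jejjjjeheeeSeeehejjjjej ⇒ jejjjjeheeeeSeeeehejjjjej   [S ::= e S e]
jejjjjeheeeeSeeeehejjjjej ⇒ jejjjjeheeeeeeeehejjjjej   [S ::= epsilon]

S⇒jSj⇒jeSej⇒jejSjej⇒jejjSjjej⇒jejjjSjjjej⇒jejjjjSjjjjej⇒jejjjjeSejjjjej⇒jejjjjehShejjjjej⇒jejjjjeheSehejjjjej⇒jejjjjeheeSeehejjjjej⇒jejjjjeheeeSeeehejjjjej⇒jejjjjeheeeeSeeeehejjjjej⇒jejjjjeheeeeeeeehejjjjej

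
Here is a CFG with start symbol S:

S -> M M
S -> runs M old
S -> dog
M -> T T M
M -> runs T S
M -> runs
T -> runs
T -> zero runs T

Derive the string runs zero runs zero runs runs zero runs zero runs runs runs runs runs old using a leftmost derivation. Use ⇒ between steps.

S ⇒ runs M old ⇒ runs T T M old ⇒ runs zero runs T T M old ⇒ runs zero runs zero runs T T M old ⇒ runs zero runs zero runs runs T M old ⇒ runs zero runs zero runs runs zero runs T M old ⇒ runs zero runs zero runs runs zero runs zero runs T M old ⇒ runs zero runs zero runs runs zero runs zero runs runs M old ⇒ runs zero runs zero runs runs zero runs zero runs runs T T M old ⇒ runs zero runs zero runs runs zero runs zero runs runs runs T M old ⇒ runs zero runs zero runs runs zero runs zero runs runs runs runs M old ⇒ runs zero runs zero runs runs zero runs zero runs runs runs runs runs old

S ⇒ runs M old   [S -> runs M old]
runs M old ⇒ runs T T M old   [M -> T T M]
runs T T M old ⇒ runs zero runs T T M old   [T -> zero runs T]
runs zero runs T T M old ⇒ runs zero runs zero runs T T M old   [T -> zero runs T]
runs zero runs zero runs T T M old ⇒ runs zero runs zero runs runs T M old   [T -> runs]
runs zero runs zero runs runs T M old ⇒ runs zero runs zero runs runs zero runs T M old   [T -> zero runs T]
runs zero runs zero runs runs zero runs T M old ⇒ runs zero runs zero runs runs zero runs zero runs T M old   [T -> zero runs T]
runs zero runs zero runs runs zero runs zero runs T M old ⇒ runs zero runs zero runs runs zero runs zero runs runs M old   [T -> runs]
runs zero runs zero runs runs zero runs zero runs runs M old ⇒ runs zero runs zero runs runs zero runs zero runs runs T T M old   [M -> T T M]
runs zero runs zero runs runs zero runs zero runs runs T T M old ⇒ runs zero runs zero runs runs zero runs zero runs runs runs T M old   [T -> runs]
runs zero runs zero runs runs zero runs zero runs runs runs T M old ⇒ runs zero runs zero runs runs zero runs zero runs runs runs runs M old   [T -> runs]
runs zero runs zero runs runs zero runs zero runs runs runs runs M old ⇒ runs zero runs zero runs runs zero runs zero runs runs runs runs runs old   [M -> runs]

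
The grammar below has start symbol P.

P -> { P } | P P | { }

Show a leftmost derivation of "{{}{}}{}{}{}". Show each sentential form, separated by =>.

P=>PP=>PPP=>PPPP=>{P}PPP=>{PP}PPP=>{{}P}PPP=>{{}{}}PPP=>{{}{}}{}PP=>{{}{}}{}{}P=>{{}{}}{}{}{}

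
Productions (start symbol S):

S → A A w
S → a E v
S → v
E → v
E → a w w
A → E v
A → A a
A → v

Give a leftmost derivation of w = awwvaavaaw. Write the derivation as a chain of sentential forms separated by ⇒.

S⇒AAw⇒AaAw⇒AaaAw⇒EvaaAw⇒awwvaaAw⇒awwvaaAaw⇒awwvaaAaaw⇒awwvaavaaw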